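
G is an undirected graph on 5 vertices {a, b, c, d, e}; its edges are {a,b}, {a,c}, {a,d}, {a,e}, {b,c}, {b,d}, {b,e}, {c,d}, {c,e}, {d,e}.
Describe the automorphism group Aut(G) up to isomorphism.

Every vertex has degree 4, so G is the complete graph K_5. Every bijection on the vertex set is an automorphism of K_5; hence Aut(K_5) ≅ S_5, order 120.

the symmetric group on 5 letters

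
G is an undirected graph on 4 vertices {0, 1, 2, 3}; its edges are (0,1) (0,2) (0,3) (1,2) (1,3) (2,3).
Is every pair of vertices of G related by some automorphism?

Yes

All 4 vertices are pairwise adjacent: G = K_4. Every bijection on the vertex set is an automorphism of K_4; hence Aut(K_4) ≅ S_4, order 24. This group acts transitively on the 4 vertices.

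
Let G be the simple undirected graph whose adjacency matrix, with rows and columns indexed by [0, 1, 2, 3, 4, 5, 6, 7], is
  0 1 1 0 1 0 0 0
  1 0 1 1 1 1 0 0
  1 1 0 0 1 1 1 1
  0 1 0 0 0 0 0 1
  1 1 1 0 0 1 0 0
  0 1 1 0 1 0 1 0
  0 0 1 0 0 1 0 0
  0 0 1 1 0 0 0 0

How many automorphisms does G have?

Degrees alone do not determine every vertex (e.g. 3 and 6 both have degree 2), but their neighbour-degree multisets differ: N(3) has degrees [2, 5] while N(6) has degrees [4, 6]. Repeating this refinement separates all vertices, so the only automorphism is the identity.

1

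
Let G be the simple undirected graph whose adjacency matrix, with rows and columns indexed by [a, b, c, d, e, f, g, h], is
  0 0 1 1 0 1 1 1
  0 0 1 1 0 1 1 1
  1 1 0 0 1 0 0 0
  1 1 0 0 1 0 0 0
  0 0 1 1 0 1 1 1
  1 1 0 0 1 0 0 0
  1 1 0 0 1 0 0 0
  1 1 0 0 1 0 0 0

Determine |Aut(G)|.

720

The vertices split by degree into {a, b, e} (degree 5) and {c, d, f, g, h} (degree 3); every edge runs between the two parts, so G is the complete bipartite graph K_{3,5}. The parts have unequal sizes, so no automorphism swaps them; each part is permuted independently, giving S_3 × S_5 of order 3!·5! = 720.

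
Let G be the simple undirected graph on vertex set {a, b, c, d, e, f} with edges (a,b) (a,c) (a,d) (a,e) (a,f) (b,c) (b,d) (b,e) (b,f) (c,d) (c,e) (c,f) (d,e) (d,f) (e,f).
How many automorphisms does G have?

720

All 6 vertices are pairwise adjacent: G = K_6. Every bijection on the vertex set is an automorphism of K_6; hence Aut(K_6) ≅ S_6, order 720.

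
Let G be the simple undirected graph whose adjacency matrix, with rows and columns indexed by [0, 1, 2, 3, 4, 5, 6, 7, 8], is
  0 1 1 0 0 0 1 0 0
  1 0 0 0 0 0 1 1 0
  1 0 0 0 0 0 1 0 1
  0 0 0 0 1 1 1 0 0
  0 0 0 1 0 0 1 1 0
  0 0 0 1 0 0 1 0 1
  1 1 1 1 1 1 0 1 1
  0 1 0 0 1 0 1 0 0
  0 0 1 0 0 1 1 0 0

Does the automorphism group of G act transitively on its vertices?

No

Vertex 6 is the only vertex of degree 8, so every automorphism fixes it; G is not vertex-transitive.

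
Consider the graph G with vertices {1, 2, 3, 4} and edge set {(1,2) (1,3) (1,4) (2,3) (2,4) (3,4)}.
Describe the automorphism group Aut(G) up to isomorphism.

the symmetric group on 4 letters

Every vertex has degree 3, so G is the complete graph K_4. Any permutation of the 4 vertices preserves K_4, so Aut(K_4) = S_4 of order 4! = 24.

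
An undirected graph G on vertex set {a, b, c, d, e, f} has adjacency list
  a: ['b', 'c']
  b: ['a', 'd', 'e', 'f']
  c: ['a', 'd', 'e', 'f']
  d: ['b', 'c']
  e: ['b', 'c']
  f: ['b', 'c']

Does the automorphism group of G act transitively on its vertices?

No

Automorphisms preserve degree, but G has vertices of degree 2 and vertices of degree 4; no automorphism maps one to the other, so G is not vertex-transitive.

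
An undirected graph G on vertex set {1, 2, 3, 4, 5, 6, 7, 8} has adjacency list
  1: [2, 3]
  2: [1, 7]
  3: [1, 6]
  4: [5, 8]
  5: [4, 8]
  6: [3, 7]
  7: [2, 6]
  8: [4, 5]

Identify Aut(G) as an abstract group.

G has two connected components, {1, 2, 3, 6, 7} and {4, 5, 8}; each is 2-regular, so G = C_5 ⊔ C_3. No automorphism exchanges components of different sizes, hence Aut(G) is the direct product D_3 × D_5, order 60.

D_3 × D_5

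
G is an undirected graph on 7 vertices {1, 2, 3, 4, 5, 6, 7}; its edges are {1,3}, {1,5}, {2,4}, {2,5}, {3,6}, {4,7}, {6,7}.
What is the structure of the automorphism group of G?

D_7

Every vertex has degree 2 and the graph is connected, so G is the 7-cycle C_7. The automorphisms of the 7-cycle are exactly the symmetries of a regular 7-gon: the dihedral group D_7, |D_7| = 14.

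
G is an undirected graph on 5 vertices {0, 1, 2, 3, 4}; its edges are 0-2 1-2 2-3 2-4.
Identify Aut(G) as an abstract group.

Vertex 2 has degree 4 and every other vertex has degree 1, so G is the star K_{1,4} with centre 2. The 4 leaves are pairwise interchangeable while the centre is fixed, giving Aut(G) = S_4.

S_4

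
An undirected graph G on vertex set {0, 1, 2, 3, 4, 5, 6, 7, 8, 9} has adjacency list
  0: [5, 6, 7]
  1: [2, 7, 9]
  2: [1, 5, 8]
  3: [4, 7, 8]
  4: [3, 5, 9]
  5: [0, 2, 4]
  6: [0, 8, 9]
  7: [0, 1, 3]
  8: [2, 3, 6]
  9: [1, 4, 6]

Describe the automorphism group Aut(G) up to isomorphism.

G is 3-regular on 10 vertices with no triangles and no 4-cycles (girth 5): this is the Petersen graph. Viewing the Petersen graph as the Kneser graph K(5,2) — vertices are 2-subsets of {1,…,5}, edges join disjoint pairs — its automorphisms are exactly the permutations of the 5-element set, so Aut ≅ S_5 of order 120.

S_5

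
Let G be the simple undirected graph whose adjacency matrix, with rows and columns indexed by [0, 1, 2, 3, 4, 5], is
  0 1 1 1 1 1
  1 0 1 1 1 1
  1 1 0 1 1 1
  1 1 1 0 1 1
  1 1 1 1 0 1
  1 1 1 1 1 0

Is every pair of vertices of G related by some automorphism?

All 6 vertices are pairwise adjacent: G = K_6. Any permutation of the 6 vertices preserves K_6, so Aut(K_6) = S_6 of order 6! = 720. This group acts transitively on the 6 vertices.

Yes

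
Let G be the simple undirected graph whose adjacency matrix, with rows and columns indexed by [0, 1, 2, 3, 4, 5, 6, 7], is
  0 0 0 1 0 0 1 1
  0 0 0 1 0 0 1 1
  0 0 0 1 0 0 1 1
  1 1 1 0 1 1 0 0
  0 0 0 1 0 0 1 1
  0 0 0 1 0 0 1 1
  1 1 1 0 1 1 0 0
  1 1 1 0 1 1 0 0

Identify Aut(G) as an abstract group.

The vertices split by degree into {3, 6, 7} (degree 5) and {0, 1, 2, 4, 5} (degree 3); every edge runs between the two parts, so G is the complete bipartite graph K_{3,5}. Automorphisms preserve the bipartition setwise (since the parts differ in size) and act as S_5 × S_3 within it; |Aut| = 720.

S_5 × S_3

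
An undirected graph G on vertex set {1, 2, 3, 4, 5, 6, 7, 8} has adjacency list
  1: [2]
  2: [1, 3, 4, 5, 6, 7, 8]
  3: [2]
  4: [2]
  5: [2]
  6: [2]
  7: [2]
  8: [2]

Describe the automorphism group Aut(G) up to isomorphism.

the symmetric group on 7 letters

Vertex 2 has degree 7 and every other vertex has degree 1, so G is the star K_{1,7} with centre 2. Any automorphism fixes the centre and permutes the 7 leaves freely, so Aut(G) ≅ S_7 of order 7! = 5040.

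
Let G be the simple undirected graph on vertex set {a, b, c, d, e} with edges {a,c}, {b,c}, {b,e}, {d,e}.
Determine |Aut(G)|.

The degree sequence is [1, 2, 2, 1, 2]; the two degree-1 vertices a and d are the ends of a path, so G = P_5. A path has exactly one nontrivial symmetry — reversal — giving Aut(G) of order 2.

2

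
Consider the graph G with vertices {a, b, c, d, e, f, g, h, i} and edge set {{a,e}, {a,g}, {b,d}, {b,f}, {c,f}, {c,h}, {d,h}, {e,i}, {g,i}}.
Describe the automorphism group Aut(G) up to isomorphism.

G has two connected components, {b, c, d, f, h} and {a, e, g, i}; each is 2-regular, so G = C_5 ⊔ C_4. The components are non-isomorphic (different sizes), so Aut(G) = Aut(C_5) × Aut(C_4) = D_5 × D_4 of order 10·8 = 80.

D_5 × D_4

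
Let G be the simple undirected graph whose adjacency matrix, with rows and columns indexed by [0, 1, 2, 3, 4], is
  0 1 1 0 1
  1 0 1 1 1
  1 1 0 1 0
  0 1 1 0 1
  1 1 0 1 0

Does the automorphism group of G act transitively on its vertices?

Vertex 1 is the only vertex of degree 4, so every automorphism fixes it; G is not vertex-transitive.

No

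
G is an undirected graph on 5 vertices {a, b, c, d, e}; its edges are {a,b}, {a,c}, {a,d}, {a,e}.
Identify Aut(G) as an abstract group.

Vertex a has degree 4 and every other vertex has degree 1, so G is the star K_{1,4} with centre a. Any automorphism fixes the centre and permutes the 4 leaves freely, so Aut(G) ≅ S_4 of order 4! = 24.

the symmetric group on 4 letters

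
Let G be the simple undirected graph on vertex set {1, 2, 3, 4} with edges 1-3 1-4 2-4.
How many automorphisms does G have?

2

The degree sequence is [2, 1, 1, 2]; the two degree-1 vertices 2 and 3 are the ends of a path, so G = P_4. A path has exactly one nontrivial symmetry — reversal — giving Aut(G) of order 2.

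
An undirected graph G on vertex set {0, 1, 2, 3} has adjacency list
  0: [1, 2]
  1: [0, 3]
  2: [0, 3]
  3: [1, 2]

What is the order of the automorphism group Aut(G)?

G is 2-regular and connected on 4 vertices, i.e. the cycle C_4. The automorphisms of the 4-cycle are exactly the symmetries of a regular 4-gon: the dihedral group D_4, |D_4| = 8.

8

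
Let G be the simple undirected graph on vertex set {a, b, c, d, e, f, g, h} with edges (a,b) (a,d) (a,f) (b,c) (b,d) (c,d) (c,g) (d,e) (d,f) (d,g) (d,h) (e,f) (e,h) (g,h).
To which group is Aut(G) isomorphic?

D_7

Vertex d is the unique vertex of degree 7; the remaining 7 vertices each have degree 3 and induce a cycle, so G is the wheel on 8 vertices with hub d. With the hub fixed, the remaining symmetry is that of the rim cycle C_7, giving the dihedral group D_7.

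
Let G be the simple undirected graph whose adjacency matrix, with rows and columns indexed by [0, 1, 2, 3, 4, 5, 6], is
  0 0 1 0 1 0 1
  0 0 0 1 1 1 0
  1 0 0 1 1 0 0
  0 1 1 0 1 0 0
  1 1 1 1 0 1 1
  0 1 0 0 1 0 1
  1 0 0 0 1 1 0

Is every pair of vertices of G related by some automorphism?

Vertex 4 is the only vertex of degree 6, so every automorphism fixes it; G is not vertex-transitive.

No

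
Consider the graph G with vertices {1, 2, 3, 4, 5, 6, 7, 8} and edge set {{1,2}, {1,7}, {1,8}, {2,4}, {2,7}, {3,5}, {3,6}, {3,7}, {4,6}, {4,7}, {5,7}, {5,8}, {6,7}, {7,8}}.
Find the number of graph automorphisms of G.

14

Vertex 7 is the unique vertex of degree 7; the remaining 7 vertices each have degree 3 and induce a cycle, so G is the wheel on 8 vertices with hub 7. Every automorphism fixes the hub and acts on the rim 7-cycle, so Aut(G) ≅ Aut(C_7) = D_7 of order 14.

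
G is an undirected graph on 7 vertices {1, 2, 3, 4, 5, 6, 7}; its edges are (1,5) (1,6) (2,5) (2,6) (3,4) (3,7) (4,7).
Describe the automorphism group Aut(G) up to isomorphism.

D_3 × D_4

G has two connected components, {1, 2, 5, 6} and {3, 4, 7}; each is 2-regular, so G = C_4 ⊔ C_3. No automorphism exchanges components of different sizes, hence Aut(G) is the direct product D_3 × D_4, order 48.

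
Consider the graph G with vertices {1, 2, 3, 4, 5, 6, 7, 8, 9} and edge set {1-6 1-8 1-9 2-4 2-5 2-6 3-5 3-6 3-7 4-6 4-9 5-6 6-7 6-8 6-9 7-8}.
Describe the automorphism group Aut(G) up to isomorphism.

Vertex 6 is the unique vertex of degree 8; the remaining 8 vertices each have degree 3 and induce a cycle, so G is the wheel on 9 vertices with hub 6. With the hub fixed, the remaining symmetry is that of the rim cycle C_8, giving the dihedral group D_8.

the dihedral group of order 16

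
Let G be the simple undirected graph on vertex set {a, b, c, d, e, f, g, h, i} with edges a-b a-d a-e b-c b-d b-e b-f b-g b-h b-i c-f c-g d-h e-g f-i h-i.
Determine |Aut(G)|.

16

Vertex b is the unique vertex of degree 8; the remaining 8 vertices each have degree 3 and induce a cycle, so G is the wheel on 9 vertices with hub b. Every automorphism fixes the hub and acts on the rim 8-cycle, so Aut(G) ≅ Aut(C_8) = D_8 of order 16.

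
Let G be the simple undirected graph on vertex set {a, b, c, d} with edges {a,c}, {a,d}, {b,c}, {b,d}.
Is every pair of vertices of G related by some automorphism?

Yes

G is 2-regular and bipartite on 2^2 = 4 vertices with girth 4; it is the hypercube graph Q_2. Aut(Q_2) consists of the signed permutations of the 2 coordinate axes: 2! permutations times 2^2 sign flips, so |Aut| = 2^2·2! = 8. Under this action every vertex can be carried to every other, so G is vertex-transitive.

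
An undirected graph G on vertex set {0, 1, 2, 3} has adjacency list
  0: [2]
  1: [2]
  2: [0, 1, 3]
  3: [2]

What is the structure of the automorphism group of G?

S_3

Vertex 2 has degree 3 and every other vertex has degree 1, so G is the star K_{1,3} with centre 2. Any automorphism fixes the centre and permutes the 3 leaves freely, so Aut(G) ≅ S_3 of order 3! = 6.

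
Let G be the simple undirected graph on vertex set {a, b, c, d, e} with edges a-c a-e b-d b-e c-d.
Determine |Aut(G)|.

Every vertex has degree 2 and the graph is connected, so G is the 5-cycle C_5. C_5 has 5 rotations and 5 reflections, so Aut(C_5) ≅ D_5 of order 10.

10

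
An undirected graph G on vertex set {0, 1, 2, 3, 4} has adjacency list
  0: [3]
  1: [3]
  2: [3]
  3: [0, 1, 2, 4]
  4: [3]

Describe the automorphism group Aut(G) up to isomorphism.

S_4

Vertex 3 has degree 4 and every other vertex has degree 1, so G is the star K_{1,4} with centre 3. Any automorphism fixes the centre and permutes the 4 leaves freely, so Aut(G) ≅ S_4 of order 4! = 24.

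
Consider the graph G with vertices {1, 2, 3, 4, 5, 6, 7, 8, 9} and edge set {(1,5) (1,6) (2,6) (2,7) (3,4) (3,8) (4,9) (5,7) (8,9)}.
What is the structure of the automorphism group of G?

G has two connected components, {1, 2, 5, 6, 7} and {3, 4, 8, 9}; each is 2-regular, so G = C_5 ⊔ C_4. No automorphism exchanges components of different sizes, hence Aut(G) is the direct product D_5 × D_4, order 80.

D_5 × D_4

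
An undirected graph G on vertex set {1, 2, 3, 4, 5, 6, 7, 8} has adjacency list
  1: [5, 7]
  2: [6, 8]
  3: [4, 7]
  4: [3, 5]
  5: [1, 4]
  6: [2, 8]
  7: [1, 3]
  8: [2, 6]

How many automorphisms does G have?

G has two connected components, {1, 3, 4, 5, 7} and {2, 6, 8}; each is 2-regular, so G = C_5 ⊔ C_3. The components are non-isomorphic (different sizes), so Aut(G) = Aut(C_5) × Aut(C_3) = D_5 × D_3 of order 10·6 = 60.

60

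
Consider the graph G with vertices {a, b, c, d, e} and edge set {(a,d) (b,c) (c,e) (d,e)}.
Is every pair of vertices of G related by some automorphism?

Automorphisms preserve degree, but G has vertices of degree 1 and vertices of degree 2; no automorphism maps one to the other, so G is not vertex-transitive.

No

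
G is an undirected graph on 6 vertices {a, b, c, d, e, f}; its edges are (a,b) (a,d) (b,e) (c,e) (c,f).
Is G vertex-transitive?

Automorphisms preserve degree, but G has vertices of degree 1 and vertices of degree 2; no automorphism maps one to the other, so G is not vertex-transitive.

No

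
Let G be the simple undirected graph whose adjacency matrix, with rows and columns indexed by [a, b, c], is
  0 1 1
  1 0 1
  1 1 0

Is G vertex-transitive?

Yes

Every vertex has degree 2, so G is the complete graph K_3. Any permutation of the 3 vertices preserves K_3, so Aut(K_3) = S_3 of order 3! = 6. Under this action every vertex can be carried to every other, so G is vertex-transitive.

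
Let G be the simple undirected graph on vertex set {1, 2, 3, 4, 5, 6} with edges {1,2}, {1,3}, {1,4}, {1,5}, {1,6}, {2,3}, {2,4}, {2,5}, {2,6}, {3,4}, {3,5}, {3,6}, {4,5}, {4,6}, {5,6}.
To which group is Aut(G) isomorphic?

Every vertex has degree 5, so G is the complete graph K_6. Every bijection on the vertex set is an automorphism of K_6; hence Aut(K_6) ≅ S_6, order 720.

the symmetric group on 6 letters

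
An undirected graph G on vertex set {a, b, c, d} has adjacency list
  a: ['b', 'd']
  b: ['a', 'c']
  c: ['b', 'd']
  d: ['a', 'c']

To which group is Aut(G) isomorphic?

Every vertex has degree 2 and the graph is connected, so G is the 4-cycle C_4. The automorphisms of the 4-cycle are exactly the symmetries of a regular 4-gon: the dihedral group D_4, |D_4| = 8.

D_4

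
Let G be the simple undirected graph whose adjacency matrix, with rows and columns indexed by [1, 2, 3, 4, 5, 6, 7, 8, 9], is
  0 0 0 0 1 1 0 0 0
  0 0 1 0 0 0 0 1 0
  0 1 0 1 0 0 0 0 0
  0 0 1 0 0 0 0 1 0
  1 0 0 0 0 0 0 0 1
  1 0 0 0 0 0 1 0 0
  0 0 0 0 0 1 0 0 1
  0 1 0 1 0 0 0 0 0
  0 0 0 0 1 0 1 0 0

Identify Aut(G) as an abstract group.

D_4 × D_5

G has two connected components, {1, 5, 6, 7, 9} and {2, 3, 4, 8}; each is 2-regular, so G = C_5 ⊔ C_4. No automorphism exchanges components of different sizes, hence Aut(G) is the direct product D_4 × D_5, order 80.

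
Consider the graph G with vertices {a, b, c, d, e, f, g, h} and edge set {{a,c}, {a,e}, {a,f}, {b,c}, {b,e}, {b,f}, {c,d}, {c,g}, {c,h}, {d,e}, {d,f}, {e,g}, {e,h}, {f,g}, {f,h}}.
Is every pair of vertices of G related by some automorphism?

Automorphisms preserve degree, but G has vertices of degree 3 and vertices of degree 5; no automorphism maps one to the other, so G is not vertex-transitive.

No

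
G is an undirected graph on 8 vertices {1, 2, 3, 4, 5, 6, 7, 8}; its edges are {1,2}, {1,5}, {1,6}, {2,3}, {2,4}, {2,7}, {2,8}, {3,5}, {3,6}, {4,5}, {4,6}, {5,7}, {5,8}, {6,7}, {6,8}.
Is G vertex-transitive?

No

Automorphisms preserve degree, but G has vertices of degree 3 and vertices of degree 5; no automorphism maps one to the other, so G is not vertex-transitive.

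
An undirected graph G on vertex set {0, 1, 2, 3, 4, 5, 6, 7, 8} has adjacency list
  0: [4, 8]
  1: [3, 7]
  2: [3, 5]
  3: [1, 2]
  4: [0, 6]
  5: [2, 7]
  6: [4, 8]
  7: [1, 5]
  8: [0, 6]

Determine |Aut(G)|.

80

G has two connected components, {1, 2, 3, 5, 7} and {0, 4, 6, 8}; each is 2-regular, so G = C_5 ⊔ C_4. No automorphism exchanges components of different sizes, hence Aut(G) is the direct product D_4 × D_5, order 80.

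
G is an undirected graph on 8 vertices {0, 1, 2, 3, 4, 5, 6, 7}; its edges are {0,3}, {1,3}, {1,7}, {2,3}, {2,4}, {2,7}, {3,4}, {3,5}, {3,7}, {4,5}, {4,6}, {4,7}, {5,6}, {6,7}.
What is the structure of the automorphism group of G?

Degrees alone do not determine every vertex (e.g. 2 and 5 both have degree 3), but their neighbour-degree multisets differ: N(2) has degrees [5, 5, 6] while N(5) has degrees [3, 5, 6]. Repeating this refinement separates all vertices, so the only automorphism is the identity.

1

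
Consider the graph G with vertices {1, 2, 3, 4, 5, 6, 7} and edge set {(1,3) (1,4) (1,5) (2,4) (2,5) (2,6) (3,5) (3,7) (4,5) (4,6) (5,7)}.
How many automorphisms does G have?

Degrees alone do not determine every vertex (e.g. 1 and 2 both have degree 3), but their neighbour-degree multisets differ: N(1) has degrees [3, 4, 5] while N(2) has degrees [2, 4, 5]. Repeating this refinement separates all vertices, so the only automorphism is the identity.

1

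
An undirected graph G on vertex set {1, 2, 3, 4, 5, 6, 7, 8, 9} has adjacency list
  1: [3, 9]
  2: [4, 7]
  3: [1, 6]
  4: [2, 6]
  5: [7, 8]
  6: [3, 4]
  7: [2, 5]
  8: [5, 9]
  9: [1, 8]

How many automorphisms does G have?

Every vertex has degree 2 and the graph is connected, so G is the 9-cycle C_9. The automorphisms of the 9-cycle are exactly the symmetries of a regular 9-gon: the dihedral group D_9, |D_9| = 18.

18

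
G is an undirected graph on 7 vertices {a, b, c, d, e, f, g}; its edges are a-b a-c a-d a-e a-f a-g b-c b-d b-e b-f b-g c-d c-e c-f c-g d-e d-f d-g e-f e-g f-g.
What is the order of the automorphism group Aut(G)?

5040

All 7 vertices are pairwise adjacent: G = K_7. Every bijection on the vertex set is an automorphism of K_7; hence Aut(K_7) ≅ S_7, order 5040.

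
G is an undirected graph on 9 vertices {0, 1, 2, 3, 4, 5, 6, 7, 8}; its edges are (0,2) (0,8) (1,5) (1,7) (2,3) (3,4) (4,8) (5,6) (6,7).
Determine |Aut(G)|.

80

G has two connected components, {0, 2, 3, 4, 8} and {1, 5, 6, 7}; each is 2-regular, so G = C_5 ⊔ C_4. The components are non-isomorphic (different sizes), so Aut(G) = Aut(C_5) × Aut(C_4) = D_5 × D_4 of order 10·8 = 80.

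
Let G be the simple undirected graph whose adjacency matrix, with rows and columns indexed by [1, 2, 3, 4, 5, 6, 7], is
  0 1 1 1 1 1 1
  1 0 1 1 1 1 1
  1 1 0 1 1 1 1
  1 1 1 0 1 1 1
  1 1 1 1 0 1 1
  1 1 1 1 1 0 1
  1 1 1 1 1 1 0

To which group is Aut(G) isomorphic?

All 7 vertices are pairwise adjacent: G = K_7. Any permutation of the 7 vertices preserves K_7, so Aut(K_7) = S_7 of order 7! = 5040.

S_7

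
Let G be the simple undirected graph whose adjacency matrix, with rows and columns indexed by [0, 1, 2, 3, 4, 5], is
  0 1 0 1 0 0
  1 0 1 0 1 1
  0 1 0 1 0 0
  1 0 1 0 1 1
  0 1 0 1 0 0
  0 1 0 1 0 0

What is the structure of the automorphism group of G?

S_2 × S_4

The vertices split by degree into {1, 3} (degree 4) and {0, 2, 4, 5} (degree 2); every edge runs between the two parts, so G is the complete bipartite graph K_{2,4}. Automorphisms preserve the bipartition setwise (since the parts differ in size) and act as S_2 × S_4 within it; |Aut| = 48.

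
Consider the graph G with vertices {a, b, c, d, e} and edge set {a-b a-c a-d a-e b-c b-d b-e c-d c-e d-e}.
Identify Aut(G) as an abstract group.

Every vertex has degree 4, so G is the complete graph K_5. Any permutation of the 5 vertices preserves K_5, so Aut(K_5) = S_5 of order 5! = 120.

S_5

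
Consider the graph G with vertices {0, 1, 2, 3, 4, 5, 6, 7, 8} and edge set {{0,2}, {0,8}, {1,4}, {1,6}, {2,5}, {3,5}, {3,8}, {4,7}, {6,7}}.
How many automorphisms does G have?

G has two connected components, {0, 2, 3, 5, 8} and {1, 4, 6, 7}; each is 2-regular, so G = C_5 ⊔ C_4. The components are non-isomorphic (different sizes), so Aut(G) = Aut(C_4) × Aut(C_5) = D_4 × D_5 of order 8·10 = 80.

80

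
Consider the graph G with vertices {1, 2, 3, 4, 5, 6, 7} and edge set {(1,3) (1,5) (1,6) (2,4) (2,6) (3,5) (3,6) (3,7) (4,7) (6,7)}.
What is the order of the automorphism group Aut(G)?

The degree sequence is [3, 2, 4, 2, 2, 4, 3]. Checking the degree-preserving permutations of the vertex set shows that none except the identity preserves every edge, so Aut(G) is trivial.

1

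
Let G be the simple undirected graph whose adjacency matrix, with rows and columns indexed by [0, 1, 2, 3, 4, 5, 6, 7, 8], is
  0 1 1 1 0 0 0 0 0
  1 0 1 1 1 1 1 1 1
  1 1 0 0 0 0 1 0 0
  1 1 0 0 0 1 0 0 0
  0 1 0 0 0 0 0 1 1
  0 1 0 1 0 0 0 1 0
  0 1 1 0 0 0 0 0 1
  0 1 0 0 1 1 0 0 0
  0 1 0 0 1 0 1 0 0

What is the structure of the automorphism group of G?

Vertex 1 is the unique vertex of degree 8; the remaining 8 vertices each have degree 3 and induce a cycle, so G is the wheel on 9 vertices with hub 1. With the hub fixed, the remaining symmetry is that of the rim cycle C_8, giving the dihedral group D_8.

D_8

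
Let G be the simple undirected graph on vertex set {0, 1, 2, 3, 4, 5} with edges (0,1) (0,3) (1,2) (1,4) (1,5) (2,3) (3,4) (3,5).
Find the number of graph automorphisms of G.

The vertices split by degree into {1, 3} (degree 4) and {0, 2, 4, 5} (degree 2); every edge runs between the two parts, so G is the complete bipartite graph K_{2,4}. The parts have unequal sizes, so no automorphism swaps them; each part is permuted independently, giving S_2 × S_4 of order 2!·4! = 48.

48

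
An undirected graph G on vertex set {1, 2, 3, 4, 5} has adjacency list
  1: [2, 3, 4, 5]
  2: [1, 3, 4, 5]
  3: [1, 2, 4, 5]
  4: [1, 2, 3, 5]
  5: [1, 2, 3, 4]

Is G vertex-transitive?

All 5 vertices are pairwise adjacent: G = K_5. Any permutation of the 5 vertices preserves K_5, so Aut(K_5) = S_5 of order 5! = 120. This group acts transitively on the 5 vertices.

Yes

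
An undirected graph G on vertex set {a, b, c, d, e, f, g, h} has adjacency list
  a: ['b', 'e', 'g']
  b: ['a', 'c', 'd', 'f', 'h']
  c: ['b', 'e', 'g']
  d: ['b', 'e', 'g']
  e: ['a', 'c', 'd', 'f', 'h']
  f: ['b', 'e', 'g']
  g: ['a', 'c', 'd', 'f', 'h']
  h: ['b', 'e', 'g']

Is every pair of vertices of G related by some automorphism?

No

Automorphisms preserve degree, but G has vertices of degree 3 and vertices of degree 5; no automorphism maps one to the other, so G is not vertex-transitive.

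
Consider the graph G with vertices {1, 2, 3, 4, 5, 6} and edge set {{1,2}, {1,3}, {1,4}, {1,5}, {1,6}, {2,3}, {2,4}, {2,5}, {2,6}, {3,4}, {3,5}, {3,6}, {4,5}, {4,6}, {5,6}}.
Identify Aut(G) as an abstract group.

Every vertex has degree 5, so G is the complete graph K_6. Every bijection on the vertex set is an automorphism of K_6; hence Aut(K_6) ≅ S_6, order 720.

S_6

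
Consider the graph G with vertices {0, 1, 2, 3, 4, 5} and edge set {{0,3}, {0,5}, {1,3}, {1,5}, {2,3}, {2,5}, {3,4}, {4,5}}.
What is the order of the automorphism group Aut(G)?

48

The vertices split by degree into {3, 5} (degree 4) and {0, 1, 2, 4} (degree 2); every edge runs between the two parts, so G is the complete bipartite graph K_{2,4}. Automorphisms preserve the bipartition setwise (since the parts differ in size) and act as S_4 × S_2 within it; |Aut| = 48.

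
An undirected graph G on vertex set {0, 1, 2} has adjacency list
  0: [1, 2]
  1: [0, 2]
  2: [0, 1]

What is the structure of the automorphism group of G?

S_3

Every vertex has degree 2, so G is the complete graph K_3. Every bijection on the vertex set is an automorphism of K_3; hence Aut(K_3) ≅ S_3, order 6.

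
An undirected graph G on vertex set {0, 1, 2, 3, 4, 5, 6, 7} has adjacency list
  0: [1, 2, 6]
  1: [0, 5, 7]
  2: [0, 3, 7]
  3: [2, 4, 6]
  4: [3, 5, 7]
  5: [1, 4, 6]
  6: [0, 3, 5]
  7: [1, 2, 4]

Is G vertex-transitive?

Yes

G is 3-regular and bipartite on 2^3 = 8 vertices with girth 4; it is the hypercube graph Q_3. The symmetry group of the 3-cube is the hyperoctahedral group B_3 = Z_2 ≀ S_3, of order 2^3·3! = 48. Under this action every vertex can be carried to every other, so G is vertex-transitive.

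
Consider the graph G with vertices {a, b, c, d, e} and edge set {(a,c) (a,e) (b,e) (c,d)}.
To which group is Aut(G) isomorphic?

The degree sequence is [2, 1, 2, 1, 2]; the two degree-1 vertices b and d are the ends of a path, so G = P_5. The only nontrivial automorphism of a path is the end-to-end reflection, so Aut(G) ≅ Z_2.

Z_2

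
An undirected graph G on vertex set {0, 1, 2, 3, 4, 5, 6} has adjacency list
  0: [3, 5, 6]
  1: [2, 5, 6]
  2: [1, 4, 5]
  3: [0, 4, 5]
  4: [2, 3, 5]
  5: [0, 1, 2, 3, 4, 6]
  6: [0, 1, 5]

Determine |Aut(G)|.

Vertex 5 is the unique vertex of degree 6; the remaining 6 vertices each have degree 3 and induce a cycle, so G is the wheel on 7 vertices with hub 5. With the hub fixed, the remaining symmetry is that of the rim cycle C_6, giving the dihedral group D_6.

12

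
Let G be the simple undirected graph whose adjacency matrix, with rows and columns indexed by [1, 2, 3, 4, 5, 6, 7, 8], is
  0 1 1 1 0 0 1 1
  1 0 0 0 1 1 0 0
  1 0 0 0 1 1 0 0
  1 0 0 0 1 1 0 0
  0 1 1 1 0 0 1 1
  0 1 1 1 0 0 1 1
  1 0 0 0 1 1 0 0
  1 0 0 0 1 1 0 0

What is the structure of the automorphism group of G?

S_5 × S_3

The vertices split by degree into {1, 5, 6} (degree 5) and {2, 3, 4, 7, 8} (degree 3); every edge runs between the two parts, so G is the complete bipartite graph K_{3,5}. The parts have unequal sizes, so no automorphism swaps them; each part is permuted independently, giving S_5 × S_3 of order 5!·3! = 720.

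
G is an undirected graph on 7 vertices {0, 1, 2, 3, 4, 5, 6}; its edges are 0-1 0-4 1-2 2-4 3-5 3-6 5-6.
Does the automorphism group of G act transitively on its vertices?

No

G has two connected components, {0, 1, 2, 4} and {3, 5, 6}; each is 2-regular, so G = C_4 ⊔ C_3. The orbit of 0 under Aut(G) is {0, 1, 2, 4}, which does not contain 3, so G is not vertex-transitive.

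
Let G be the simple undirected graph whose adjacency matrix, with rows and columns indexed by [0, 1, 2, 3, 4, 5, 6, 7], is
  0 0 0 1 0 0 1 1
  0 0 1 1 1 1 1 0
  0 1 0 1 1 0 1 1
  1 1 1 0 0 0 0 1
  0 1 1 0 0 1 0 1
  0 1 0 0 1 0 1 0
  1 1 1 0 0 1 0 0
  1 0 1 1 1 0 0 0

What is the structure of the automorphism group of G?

the trivial group

The degree sequence is [3, 5, 5, 4, 4, 3, 4, 4]. Checking the degree-preserving permutations of the vertex set shows that none except the identity preserves every edge, so Aut(G) is trivial.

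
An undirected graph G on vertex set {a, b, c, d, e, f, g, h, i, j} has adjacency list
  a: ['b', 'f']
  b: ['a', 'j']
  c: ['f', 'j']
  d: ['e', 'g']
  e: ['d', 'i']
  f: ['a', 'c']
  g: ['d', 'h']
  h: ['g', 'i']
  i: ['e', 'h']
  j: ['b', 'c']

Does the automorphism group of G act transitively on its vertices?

G has two connected components, {d, e, g, h, i} and {a, b, c, f, j}; each is 2-regular, so G = C_5 ⊔ C_5. Aut of a disjoint union of two copies of C_5 is the wreath product D_5 ≀ Z_2, of order 2·10² = 200. This group acts transitively on the 10 vertices.

Yes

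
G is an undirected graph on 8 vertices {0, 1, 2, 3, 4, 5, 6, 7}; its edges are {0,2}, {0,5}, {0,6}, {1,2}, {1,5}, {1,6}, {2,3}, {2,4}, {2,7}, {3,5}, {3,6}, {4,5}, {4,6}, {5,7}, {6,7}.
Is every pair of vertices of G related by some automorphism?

Automorphisms preserve degree, but G has vertices of degree 3 and vertices of degree 5; no automorphism maps one to the other, so G is not vertex-transitive.

No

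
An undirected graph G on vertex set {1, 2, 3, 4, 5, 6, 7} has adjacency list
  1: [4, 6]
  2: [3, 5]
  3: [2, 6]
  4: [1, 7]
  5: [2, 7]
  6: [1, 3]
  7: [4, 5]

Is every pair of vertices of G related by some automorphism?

G is 2-regular and connected on 7 vertices, i.e. the cycle C_7. C_7 has 7 rotations and 7 reflections, so Aut(C_7) ≅ D_7 of order 14. This group acts transitively on the 7 vertices.

Yes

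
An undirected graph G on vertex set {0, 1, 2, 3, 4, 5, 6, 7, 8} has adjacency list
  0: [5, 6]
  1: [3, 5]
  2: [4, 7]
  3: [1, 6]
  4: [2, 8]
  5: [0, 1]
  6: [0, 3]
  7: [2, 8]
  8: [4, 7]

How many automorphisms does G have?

G has two connected components, {0, 1, 3, 5, 6} and {2, 4, 7, 8}; each is 2-regular, so G = C_5 ⊔ C_4. No automorphism exchanges components of different sizes, hence Aut(G) is the direct product D_5 × D_4, order 80.

80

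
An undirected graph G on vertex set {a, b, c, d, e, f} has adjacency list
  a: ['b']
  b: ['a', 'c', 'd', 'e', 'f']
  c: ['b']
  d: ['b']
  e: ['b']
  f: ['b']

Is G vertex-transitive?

Vertex b is the only vertex of degree 5, so every automorphism fixes it; G is not vertex-transitive.

No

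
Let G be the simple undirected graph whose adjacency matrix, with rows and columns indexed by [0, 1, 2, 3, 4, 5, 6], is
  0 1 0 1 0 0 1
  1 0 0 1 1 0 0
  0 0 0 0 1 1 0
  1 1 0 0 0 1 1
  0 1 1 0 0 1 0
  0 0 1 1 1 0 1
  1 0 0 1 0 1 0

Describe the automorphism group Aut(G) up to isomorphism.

The degree sequence is [3, 3, 2, 4, 3, 4, 3]. Checking the degree-preserving permutations of the vertex set shows that none except the identity preserves every edge, so Aut(G) is trivial.

the trivial group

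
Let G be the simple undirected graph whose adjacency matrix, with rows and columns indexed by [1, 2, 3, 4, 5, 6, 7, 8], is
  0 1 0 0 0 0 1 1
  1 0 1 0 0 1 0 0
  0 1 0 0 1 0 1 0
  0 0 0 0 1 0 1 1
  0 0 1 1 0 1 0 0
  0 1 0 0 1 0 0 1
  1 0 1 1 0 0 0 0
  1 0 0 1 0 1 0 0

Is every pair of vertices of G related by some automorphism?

G is 3-regular and bipartite on 2^3 = 8 vertices with girth 4; it is the hypercube graph Q_3. Aut(Q_3) consists of the signed permutations of the 3 coordinate axes: 3! permutations times 2^3 sign flips, so |Aut| = 2^3·3! = 48. This group acts transitively on the 8 vertices.

Yes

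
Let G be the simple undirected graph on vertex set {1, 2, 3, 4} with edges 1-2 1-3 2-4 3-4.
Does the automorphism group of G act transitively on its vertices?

Yes

Every vertex has degree 2 and the graph is connected, so G is the 4-cycle C_4. C_4 has 4 rotations and 4 reflections, so Aut(C_4) ≅ D_4 of order 8. Under this action every vertex can be carried to every other, so G is vertex-transitive.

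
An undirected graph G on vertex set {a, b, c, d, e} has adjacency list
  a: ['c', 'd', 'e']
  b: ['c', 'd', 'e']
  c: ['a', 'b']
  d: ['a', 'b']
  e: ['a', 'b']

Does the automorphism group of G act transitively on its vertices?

No

Automorphisms preserve degree, but G has vertices of degree 2 and vertices of degree 3; no automorphism maps one to the other, so G is not vertex-transitive.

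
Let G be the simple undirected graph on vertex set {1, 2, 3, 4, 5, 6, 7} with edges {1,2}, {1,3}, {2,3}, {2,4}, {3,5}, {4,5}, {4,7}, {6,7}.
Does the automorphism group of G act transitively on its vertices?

No

Vertex 6 is the only vertex of degree 1, so every automorphism fixes it; G is not vertex-transitive.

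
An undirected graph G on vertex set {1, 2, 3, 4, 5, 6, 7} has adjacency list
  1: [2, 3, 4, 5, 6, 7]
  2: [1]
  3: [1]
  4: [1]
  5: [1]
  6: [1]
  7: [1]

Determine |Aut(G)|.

720

Vertex 1 has degree 6 and every other vertex has degree 1, so G is the star K_{1,6} with centre 1. The 6 leaves are pairwise interchangeable while the centre is fixed, giving Aut(G) = S_6.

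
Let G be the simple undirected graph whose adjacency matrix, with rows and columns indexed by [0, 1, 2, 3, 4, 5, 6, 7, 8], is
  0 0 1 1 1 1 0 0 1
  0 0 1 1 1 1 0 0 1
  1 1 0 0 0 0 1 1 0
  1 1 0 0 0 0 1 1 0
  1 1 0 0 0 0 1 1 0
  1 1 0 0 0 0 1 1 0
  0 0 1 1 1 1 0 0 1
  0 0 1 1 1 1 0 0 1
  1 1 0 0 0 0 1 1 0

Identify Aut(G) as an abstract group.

S_5 × S_4

The vertices split by degree into {0, 1, 6, 7} (degree 5) and {2, 3, 4, 5, 8} (degree 4); every edge runs between the two parts, so G is the complete bipartite graph K_{4,5}. Automorphisms preserve the bipartition setwise (since the parts differ in size) and act as S_5 × S_4 within it; |Aut| = 2880.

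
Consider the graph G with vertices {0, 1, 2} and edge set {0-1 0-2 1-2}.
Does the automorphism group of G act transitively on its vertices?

Every vertex has degree 2, so G is the complete graph K_3. Every bijection on the vertex set is an automorphism of K_3; hence Aut(K_3) ≅ S_3, order 6. This group acts transitively on the 3 vertices.

Yes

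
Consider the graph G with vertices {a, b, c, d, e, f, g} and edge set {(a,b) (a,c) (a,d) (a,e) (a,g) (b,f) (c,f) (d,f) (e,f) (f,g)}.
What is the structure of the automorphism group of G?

The vertices split by degree into {a, f} (degree 5) and {b, c, d, e, g} (degree 2); every edge runs between the two parts, so G is the complete bipartite graph K_{2,5}. The parts have unequal sizes, so no automorphism swaps them; each part is permuted independently, giving S_5 × S_2 of order 5!·2! = 240.

S_5 × S_2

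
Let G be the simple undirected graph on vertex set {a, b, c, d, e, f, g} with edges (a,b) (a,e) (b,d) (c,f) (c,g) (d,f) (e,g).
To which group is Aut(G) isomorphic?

the dihedral group of order 14

G is 2-regular and connected on 7 vertices, i.e. the cycle C_7. The automorphisms of the 7-cycle are exactly the symmetries of a regular 7-gon: the dihedral group D_7, |D_7| = 14.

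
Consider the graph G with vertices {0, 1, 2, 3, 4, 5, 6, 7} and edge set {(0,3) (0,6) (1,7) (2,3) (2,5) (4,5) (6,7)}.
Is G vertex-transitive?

No

Automorphisms preserve degree, but G has vertices of degree 1 and vertices of degree 2; no automorphism maps one to the other, so G is not vertex-transitive.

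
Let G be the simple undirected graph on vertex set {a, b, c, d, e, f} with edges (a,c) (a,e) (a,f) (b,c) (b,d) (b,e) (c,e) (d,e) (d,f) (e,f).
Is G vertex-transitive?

Vertex e is the only vertex of degree 5, so every automorphism fixes it; G is not vertex-transitive.

No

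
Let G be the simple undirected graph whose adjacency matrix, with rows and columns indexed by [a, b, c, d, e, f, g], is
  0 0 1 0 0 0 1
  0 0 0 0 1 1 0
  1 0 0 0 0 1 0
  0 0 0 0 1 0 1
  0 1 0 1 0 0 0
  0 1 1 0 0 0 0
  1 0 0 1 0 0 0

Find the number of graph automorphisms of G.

14

Every vertex has degree 2 and the graph is connected, so G is the 7-cycle C_7. C_7 has 7 rotations and 7 reflections, so Aut(C_7) ≅ D_7 of order 14.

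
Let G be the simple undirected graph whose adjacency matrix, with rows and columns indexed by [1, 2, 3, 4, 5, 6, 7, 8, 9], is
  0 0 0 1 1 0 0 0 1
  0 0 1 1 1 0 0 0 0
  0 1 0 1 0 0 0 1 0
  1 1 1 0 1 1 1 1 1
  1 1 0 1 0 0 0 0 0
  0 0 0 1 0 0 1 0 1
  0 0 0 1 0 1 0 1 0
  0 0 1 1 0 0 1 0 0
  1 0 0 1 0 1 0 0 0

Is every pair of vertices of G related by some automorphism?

Vertex 4 is the only vertex of degree 8, so every automorphism fixes it; G is not vertex-transitive.

No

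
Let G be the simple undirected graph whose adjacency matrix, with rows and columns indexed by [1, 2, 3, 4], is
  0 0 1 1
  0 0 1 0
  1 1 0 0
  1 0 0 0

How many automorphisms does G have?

2

The degree sequence is [2, 1, 2, 1]; the two degree-1 vertices 2 and 4 are the ends of a path, so G = P_4. The only nontrivial automorphism of a path is the end-to-end reflection, so Aut(G) ≅ Z_2.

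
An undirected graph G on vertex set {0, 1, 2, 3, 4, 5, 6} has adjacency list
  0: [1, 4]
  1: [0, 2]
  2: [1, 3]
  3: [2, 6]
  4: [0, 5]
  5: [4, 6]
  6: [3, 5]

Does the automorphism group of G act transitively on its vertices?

Every vertex has degree 2 and the graph is connected, so G is the 7-cycle C_7. The automorphisms of the 7-cycle are exactly the symmetries of a regular 7-gon: the dihedral group D_7, |D_7| = 14. This group acts transitively on the 7 vertices.

Yes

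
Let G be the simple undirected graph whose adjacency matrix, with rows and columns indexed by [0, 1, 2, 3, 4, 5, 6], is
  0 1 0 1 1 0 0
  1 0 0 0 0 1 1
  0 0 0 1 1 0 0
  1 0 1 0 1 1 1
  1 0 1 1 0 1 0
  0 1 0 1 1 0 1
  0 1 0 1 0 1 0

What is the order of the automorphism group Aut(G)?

The degree sequence is [3, 3, 2, 5, 4, 4, 3]. Checking the degree-preserving permutations of the vertex set shows that none except the identity preserves every edge, so Aut(G) is trivial.

1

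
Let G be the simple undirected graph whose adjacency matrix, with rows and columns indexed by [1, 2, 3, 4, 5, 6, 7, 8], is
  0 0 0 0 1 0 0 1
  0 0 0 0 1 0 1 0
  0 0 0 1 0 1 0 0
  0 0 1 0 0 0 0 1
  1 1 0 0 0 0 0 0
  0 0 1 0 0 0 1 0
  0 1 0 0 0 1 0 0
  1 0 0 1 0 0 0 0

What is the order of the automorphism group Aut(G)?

16

G is 2-regular and connected on 8 vertices, i.e. the cycle C_8. The automorphisms of the 8-cycle are exactly the symmetries of a regular 8-gon: the dihedral group D_8, |D_8| = 16.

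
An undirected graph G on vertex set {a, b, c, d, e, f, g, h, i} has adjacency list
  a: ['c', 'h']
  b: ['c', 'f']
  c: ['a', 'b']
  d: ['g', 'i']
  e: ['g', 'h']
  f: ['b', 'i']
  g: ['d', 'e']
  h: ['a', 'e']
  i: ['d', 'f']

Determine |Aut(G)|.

G is 2-regular and connected on 9 vertices, i.e. the cycle C_9. The automorphisms of the 9-cycle are exactly the symmetries of a regular 9-gon: the dihedral group D_9, |D_9| = 18.

18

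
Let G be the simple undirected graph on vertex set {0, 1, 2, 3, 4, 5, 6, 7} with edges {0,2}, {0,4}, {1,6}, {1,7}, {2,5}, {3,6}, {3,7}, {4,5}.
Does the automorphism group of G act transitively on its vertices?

Yes

G has two connected components, {1, 3, 6, 7} and {0, 2, 4, 5}; each is 2-regular, so G = C_4 ⊔ C_4. With two isomorphic components, Aut(G) = Aut(C_4) ≀ S_2 = (D_4 × D_4) ⋊ Z_2: permute each cycle by D_4, then optionally swap the two cycles. Order 2·(2·4)² = 128. This group acts transitively on the 8 vertices.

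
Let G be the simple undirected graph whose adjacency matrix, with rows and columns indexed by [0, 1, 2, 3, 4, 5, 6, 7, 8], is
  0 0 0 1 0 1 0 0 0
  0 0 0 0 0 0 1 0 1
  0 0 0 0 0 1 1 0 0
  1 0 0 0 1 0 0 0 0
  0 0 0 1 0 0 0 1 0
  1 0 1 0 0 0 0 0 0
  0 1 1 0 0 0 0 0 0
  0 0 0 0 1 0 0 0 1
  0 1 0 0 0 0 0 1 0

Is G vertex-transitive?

Yes

G is 2-regular and connected on 9 vertices, i.e. the cycle C_9. The automorphisms of the 9-cycle are exactly the symmetries of a regular 9-gon: the dihedral group D_9, |D_9| = 18. This group acts transitively on the 9 vertices.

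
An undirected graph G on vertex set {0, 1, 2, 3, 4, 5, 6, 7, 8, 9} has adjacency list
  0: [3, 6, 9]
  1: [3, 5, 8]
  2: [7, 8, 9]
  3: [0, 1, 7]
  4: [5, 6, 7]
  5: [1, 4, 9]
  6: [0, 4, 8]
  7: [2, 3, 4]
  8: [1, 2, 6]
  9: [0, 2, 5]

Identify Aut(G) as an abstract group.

the symmetric group S_5

G is 3-regular on 10 vertices with no triangles and no 4-cycles (girth 5): this is the Petersen graph. It is a classical fact that the Petersen graph has automorphism group S_5 (order 120), arising from its description as the Kneser graph K(5,2).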